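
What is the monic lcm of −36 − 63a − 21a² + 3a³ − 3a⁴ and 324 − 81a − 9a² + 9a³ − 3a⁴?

−108 − 189a − 51a² + 30a³ − 2a⁴ − a⁵ + a⁶

Apply the Euclidean algorithm:
  −3a⁴ + 3a³ − 21a² − 63a − 36 = (−3a⁴ + 9a³ − 9a² − 81a + 324) + (−6a³ − 12a² + 18a − 360)
  −3a⁴ + 9a³ − 9a² − 81a + 324 = ((1/2)a − 5/2)(−6a³ − 12a² + 18a − 360) + (−48a² + 144a − 576)
  −6a³ − 12a² + 18a − 360 = ((1/8)a + 5/8)(−48a² + 144a − 576) + (0)
Last nonzero remainder: −48a² + 144a − 576. Dividing through by −48 gives the monic gcd a² − 3a + 12.
Then lcm(f, g) = f·g / gcd(f, g); expanding and making the result monic gives the answer.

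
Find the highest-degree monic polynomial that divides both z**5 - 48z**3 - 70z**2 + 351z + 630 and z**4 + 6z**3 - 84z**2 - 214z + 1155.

z**3 - 5z**2 - 29z + 105

By polynomial division,
  z**5 - 48z**3 - 70z**2 + 351z + 630 = (z - 6)(z**4 + 6z**3 - 84z**2 - 214z + 1155) + (72z**3 - 360z**2 - 2088z + 7560)
  z**4 + 6z**3 - 84z**2 - 214z + 1155 = ((1/72)z + 11/72)(72z**3 - 360z**2 - 2088z + 7560) + (0)
Last nonzero remainder: 72z**3 - 360z**2 - 2088z + 7560. Dividing through by 72 gives the monic gcd z**3 - 5z**2 - 29z + 105.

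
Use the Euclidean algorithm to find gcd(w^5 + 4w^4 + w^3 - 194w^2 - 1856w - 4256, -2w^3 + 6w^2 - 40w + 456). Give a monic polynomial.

w^2 + 3w + 38

Euclidean algorithm in ℚ[w]:
  w^5 + 4w^4 + w^3 - 194w^2 - 1856w - 4256 = (-(1/2)w^2 - (7/2)w - 1)(-2w^3 + 6w^2 - 40w + 456) + (-100w^2 - 300w - 3800)
  -2w^3 + 6w^2 - 40w + 456 = ((1/50)w - 3/25)(-100w^2 - 300w - 3800) + (0)
Last nonzero remainder: -100w^2 - 300w - 3800. Dividing through by -100 gives the monic gcd w^2 + 3w + 38.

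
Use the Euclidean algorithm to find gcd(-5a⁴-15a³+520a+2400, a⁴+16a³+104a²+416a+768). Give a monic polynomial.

a³+8a²+40a+96

Repeated division with remainder:
  -5a⁴-15a³+520a+2400 = (-5)(a⁴+16a³+104a²+416a+768) + (65a³+520a²+2600a+6240)
  a⁴+16a³+104a²+416a+768 = ((1/65)a+8/65)(65a³+520a²+2600a+6240) + (0)
Last nonzero remainder: 65a³+520a²+2600a+6240. Dividing through by 65 gives the monic gcd a³+8a²+40a+96.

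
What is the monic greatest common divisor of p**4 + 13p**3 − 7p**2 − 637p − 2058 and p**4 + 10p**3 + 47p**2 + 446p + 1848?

Apply the Euclidean algorithm:
  p**4 + 13p**3 − 7p**2 − 637p − 2058 = (p**4 + 10p**3 + 47p**2 + 446p + 1848) + (3p**3 − 54p**2 − 1083p − 3906)
  p**4 + 10p**3 + 47p**2 + 446p + 1848 = ((1/3)p + 28/3)(3p**3 − 54p**2 − 1083p − 3906) + (912p**2 + 11856p + 38304)
  3p**3 − 54p**2 − 1083p − 3906 = ((1/304)p − 31/304)(912p**2 + 11856p + 38304) + (0)
Last nonzero remainder: 912p**2 + 11856p + 38304. Dividing through by 912 gives the monic gcd p**2 + 13p + 42.

p**2 + 13p + 42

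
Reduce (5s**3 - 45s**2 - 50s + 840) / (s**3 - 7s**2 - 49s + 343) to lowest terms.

(5s**2 - 10s - 120)/(s**2 - 49)

Repeated division with remainder:
  5s**3 - 45s**2 - 50s + 840 = (5)(s**3 - 7s**2 - 49s + 343) + (-10s**2 + 195s - 875)
  s**3 - 7s**2 - 49s + 343 = (-(1/10)s - 5/4)(-10s**2 + 195s - 875) + ((429/4)s - 3003/4)
  -10s**2 + 195s - 875 = (-(40/429)s + 500/429)((429/4)s - 3003/4) + (0)
Last nonzero remainder: (429/4)s - 3003/4. Dividing through by 429/4 gives the monic gcd s - 7.
Cancel s - 7 from numerator and denominator to get the reduced form.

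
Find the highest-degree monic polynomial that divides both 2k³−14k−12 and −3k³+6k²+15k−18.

Repeated division with remainder:
  2k³−14k−12 = (−2/3)(−3k³+6k²+15k−18) + (4k²−4k−24)
  −3k³+6k²+15k−18 = (−(3/4)k+3/4)(4k²−4k−24) + (0)
Last nonzero remainder: 4k²−4k−24. Dividing through by 4 gives the monic gcd k²−k−6.

k²−k−6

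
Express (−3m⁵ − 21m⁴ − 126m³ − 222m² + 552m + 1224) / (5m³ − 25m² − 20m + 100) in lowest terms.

(−3m³ − 21m² − 138m − 306)/(5m − 25)

Apply the Euclidean algorithm:
  −3m⁵ − 21m⁴ − 126m³ − 222m² + 552m + 1224 = (−(3/5)m² − (36/5)m − 318/5)(5m³ − 25m² − 20m + 100) + (−1896m² + 7584)
  5m³ − 25m² − 20m + 100 = (−(5/1896)m + 25/1896)(−1896m² + 7584) + (0)
Last nonzero remainder: −1896m² + 7584. Dividing through by −1896 gives the monic gcd m² − 4.
Cancel m² − 4 from numerator and denominator to get the reduced form.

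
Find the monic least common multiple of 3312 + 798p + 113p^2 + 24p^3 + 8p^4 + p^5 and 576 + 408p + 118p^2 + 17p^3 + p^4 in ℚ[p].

13248 + 6504p + 1250p^2 + 209p^3 + 56p^4 + 12p^5 + p^6

Apply the Euclidean algorithm:
  p^5 + 8p^4 + 24p^3 + 113p^2 + 798p + 3312 = (p - 9)(p^4 + 17p^3 + 118p^2 + 408p + 576) + (59p^3 + 767p^2 + 3894p + 8496)
  p^4 + 17p^3 + 118p^2 + 408p + 576 = ((1/59)p + 4/59)(59p^3 + 767p^2 + 3894p + 8496) + (0)
Last nonzero remainder: 59p^3 + 767p^2 + 3894p + 8496. Dividing through by 59 gives the monic gcd p^3 + 13p^2 + 66p + 144.
Then lcm(f, g) = f·g / gcd(f, g); expanding and making the result monic gives the answer.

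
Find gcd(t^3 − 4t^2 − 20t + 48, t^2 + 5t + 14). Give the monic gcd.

1

Apply the Euclidean algorithm:
  t^3 − 4t^2 − 20t + 48 = (t − 9)(t^2 + 5t + 14) + (11t + 174)
  t^2 + 5t + 14 = ((1/11)t − 119/121)(11t + 174) + (22400/121)
  11t + 174 = ((1331/22400)t + 10527/11200)(22400/121) + (0)
The last nonzero remainder is the constant 22400/121, so the polynomials are coprime and gcd = 1.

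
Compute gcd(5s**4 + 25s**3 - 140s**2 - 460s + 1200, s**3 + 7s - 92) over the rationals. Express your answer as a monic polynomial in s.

By polynomial division,
  5s**4 + 25s**3 - 140s**2 - 460s + 1200 = (5s + 25)(s**3 + 7s - 92) + (-175s**2 - 175s + 3500)
  s**3 + 7s - 92 = (-(1/175)s + 1/175)(-175s**2 - 175s + 3500) + (28s - 112)
  -175s**2 - 175s + 3500 = (-(25/4)s - 125/4)(28s - 112) + (0)
Last nonzero remainder: 28s - 112. Dividing through by 28 gives the monic gcd s - 4.

s - 4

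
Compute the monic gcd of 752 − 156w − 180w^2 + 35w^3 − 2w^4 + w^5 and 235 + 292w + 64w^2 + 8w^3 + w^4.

By polynomial division,
  w^5 − 2w^4 + 35w^3 − 180w^2 − 156w + 752 = (w − 10)(w^4 + 8w^3 + 64w^2 + 292w + 235) + (51w^3 + 168w^2 + 2529w + 3102)
  w^4 + 8w^3 + 64w^2 + 292w + 235 = ((1/51)w + 80/867)(51w^3 + 168w^2 + 2529w + 3102) + (−(315/289)w^2 − (630/289)w − 14805/289)
  51w^3 + 168w^2 + 2529w + 3102 = (−(4913/105)w − 6358/105)(−(315/289)w^2 − (630/289)w − 14805/289) + (0)
Last nonzero remainder: −(315/289)w^2 − (630/289)w − 14805/289. Dividing through by −315/289 gives the monic gcd w^2 + 2w + 47.

47 + 2w + w^2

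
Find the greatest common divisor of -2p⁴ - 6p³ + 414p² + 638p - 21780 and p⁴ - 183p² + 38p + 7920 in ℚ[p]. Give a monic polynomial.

p³ - 8p² - 119p + 990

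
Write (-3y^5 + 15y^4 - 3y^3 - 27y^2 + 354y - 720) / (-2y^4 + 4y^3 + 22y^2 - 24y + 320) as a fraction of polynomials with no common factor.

(3y^2 + 3y - 18)/(2y + 8)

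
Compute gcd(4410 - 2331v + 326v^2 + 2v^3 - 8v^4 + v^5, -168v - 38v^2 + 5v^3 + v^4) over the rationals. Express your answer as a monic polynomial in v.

-42 + v + v^2

Euclidean algorithm in ℚ[v]:
  v^5 - 8v^4 + 2v^3 + 326v^2 - 2331v + 4410 = (v - 13)(v^4 + 5v^3 - 38v^2 - 168v) + (105v^3 - 4515v + 4410)
  v^4 + 5v^3 - 38v^2 - 168v = ((1/105)v + 1/21)(105v^3 - 4515v + 4410) + (5v^2 + 5v - 210)
  105v^3 - 4515v + 4410 = (21v - 21)(5v^2 + 5v - 210) + (0)
Last nonzero remainder: 5v^2 + 5v - 210. Dividing through by 5 gives the monic gcd v^2 + v - 42.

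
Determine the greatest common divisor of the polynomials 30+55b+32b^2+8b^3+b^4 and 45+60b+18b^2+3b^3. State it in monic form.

15+20b+6b^2+b^3

Apply the Euclidean algorithm:
  b^4+8b^3+32b^2+55b+30 = ((1/3)b+2/3)(3b^3+18b^2+60b+45) + (0)
Last nonzero remainder: 3b^3+18b^2+60b+45. Dividing through by 3 gives the monic gcd b^3+6b^2+20b+15.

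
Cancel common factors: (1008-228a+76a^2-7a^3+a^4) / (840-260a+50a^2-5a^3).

(-36+3a-a^2)/(-30+5a)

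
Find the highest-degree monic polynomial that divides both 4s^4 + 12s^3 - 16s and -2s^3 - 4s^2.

s^2 + 2s

Repeated division with remainder:
  4s^4 + 12s^3 - 16s = (-2s - 2)(-2s^3 - 4s^2) + (-8s^2 - 16s)
  -2s^3 - 4s^2 = ((1/4)s)(-8s^2 - 16s) + (0)
Last nonzero remainder: -8s^2 - 16s. Dividing through by -8 gives the monic gcd s^2 + 2s.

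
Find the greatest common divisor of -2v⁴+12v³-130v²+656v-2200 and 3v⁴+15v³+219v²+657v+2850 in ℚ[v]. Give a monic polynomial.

v²+v+50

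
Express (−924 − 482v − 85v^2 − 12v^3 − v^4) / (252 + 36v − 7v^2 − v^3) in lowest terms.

(132 + 50v + 5v^2 + v^3)/(−36 + v^2)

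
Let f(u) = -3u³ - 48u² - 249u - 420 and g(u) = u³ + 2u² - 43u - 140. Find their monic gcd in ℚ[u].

u² + 9u + 20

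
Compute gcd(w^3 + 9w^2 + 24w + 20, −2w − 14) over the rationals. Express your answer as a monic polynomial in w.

1

Euclidean algorithm in ℚ[w]:
  w^3 + 9w^2 + 24w + 20 = (−(1/2)w^2 − w − 5)(−2w − 14) + (−50)
  −2w − 14 = ((1/25)w + 7/25)(−50) + (0)
The last nonzero remainder is the constant −50, so the polynomials are coprime and gcd = 1.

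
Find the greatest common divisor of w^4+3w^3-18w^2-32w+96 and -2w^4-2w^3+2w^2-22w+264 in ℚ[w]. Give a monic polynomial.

w^2+w-12

By polynomial division,
  w^4+3w^3-18w^2-32w+96 = (-1/2)(-2w^4-2w^3+2w^2-22w+264) + (2w^3-17w^2-43w+228)
  -2w^4-2w^3+2w^2-22w+264 = (-w-19/2)(2w^3-17w^2-43w+228) + (-(405/2)w^2-(405/2)w+2430)
  2w^3-17w^2-43w+228 = (-(4/405)w+38/405)(-(405/2)w^2-(405/2)w+2430) + (0)
Last nonzero remainder: -(405/2)w^2-(405/2)w+2430. Dividing through by -405/2 gives the monic gcd w^2+w-12.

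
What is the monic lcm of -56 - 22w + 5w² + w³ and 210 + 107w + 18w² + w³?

-1680 - 1276w - 148w² + 63w³ + 16w⁴ + w⁵

Apply the Euclidean algorithm:
  w³ + 5w² - 22w - 56 = (w³ + 18w² + 107w + 210) + (-13w² - 129w - 266)
  w³ + 18w² + 107w + 210 = (-(1/13)w - 105/169)(-13w² - 129w - 266) + ((1080/169)w + 7560/169)
  -13w² - 129w - 266 = (-(2197/1080)w - 3211/540)((1080/169)w + 7560/169) + (0)
Last nonzero remainder: (1080/169)w + 7560/169. Dividing through by 1080/169 gives the monic gcd w + 7.
Then lcm(f, g) = f·g / gcd(f, g); expanding and making the result monic gives the answer.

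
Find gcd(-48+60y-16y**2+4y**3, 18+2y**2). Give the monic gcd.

1

Apply the Euclidean algorithm:
  4y**3-16y**2+60y-48 = (2y-8)(2y**2+18) + (24y+96)
  2y**2+18 = ((1/12)y-1/3)(24y+96) + (50)
  24y+96 = ((12/25)y+48/25)(50) + (0)
The last nonzero remainder is the constant 50, so the polynomials are coprime and gcd = 1.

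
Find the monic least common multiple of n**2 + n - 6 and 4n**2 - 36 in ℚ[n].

n**3 - 2n**2 - 9n + 18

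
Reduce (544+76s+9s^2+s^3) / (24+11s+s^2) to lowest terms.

Apply the Euclidean algorithm:
  s^3+9s^2+76s+544 = (s-2)(s^2+11s+24) + (74s+592)
  s^2+11s+24 = ((1/74)s+3/74)(74s+592) + (0)
Last nonzero remainder: 74s+592. Dividing through by 74 gives the monic gcd s+8.
Cancel s+8 from numerator and denominator to get the reduced form.

(68+s+s^2)/(3+s)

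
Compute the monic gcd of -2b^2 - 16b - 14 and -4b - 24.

1

Repeated division with remainder:
  -2b^2 - 16b - 14 = ((1/2)b + 1)(-4b - 24) + (10)
  -4b - 24 = (-(2/5)b - 12/5)(10) + (0)
The last nonzero remainder is the constant 10, so the polynomials are coprime and gcd = 1.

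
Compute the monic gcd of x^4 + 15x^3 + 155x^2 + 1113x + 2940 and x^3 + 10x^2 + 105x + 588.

x^3 + 10x^2 + 105x + 588

By polynomial division,
  x^4 + 15x^3 + 155x^2 + 1113x + 2940 = (x + 5)(x^3 + 10x^2 + 105x + 588) + (0)
The last nonzero remainder x^3 + 10x^2 + 105x + 588 is already monic.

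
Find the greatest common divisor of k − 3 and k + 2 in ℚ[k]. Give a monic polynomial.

1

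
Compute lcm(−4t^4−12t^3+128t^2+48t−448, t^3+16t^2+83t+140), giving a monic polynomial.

By polynomial division,
  −4t^4−12t^3+128t^2+48t−448 = (−4t+52)(t^3+16t^2+83t+140) + (−372t^2−3708t−7728)
  t^3+16t^2+83t+140 = (−(1/372)t−187/11532)(−372t^2−3708t−7728) + ((2016/961)t+14112/961)
  −372t^2−3708t−7728 = (−(29791/168)t−22103/42)((2016/961)t+14112/961) + (0)
Last nonzero remainder: (2016/961)t+14112/961. Dividing through by 2016/961 gives the monic gcd t+7.
Then lcm(f, g) = f·g / gcd(f, g); expanding and making the result monic gives the answer.

t^6+12t^5+15t^4−240t^3−636t^2+768t+2240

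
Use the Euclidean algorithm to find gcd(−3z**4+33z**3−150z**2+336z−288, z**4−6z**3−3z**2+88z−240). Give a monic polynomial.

Euclidean algorithm in ℚ[z]:
  −3z**4+33z**3−150z**2+336z−288 = (−3)(z**4−6z**3−3z**2+88z−240) + (15z**3−159z**2+600z−1008)
  z**4−6z**3−3z**2+88z−240 = ((1/15)z+23/75)(15z**3−159z**2+600z−1008) + ((144/25)z**2−(144/5)z+1728/25)
  15z**3−159z**2+600z−1008 = ((125/48)z−175/12)((144/25)z**2−(144/5)z+1728/25) + (0)
Last nonzero remainder: (144/25)z**2−(144/5)z+1728/25. Dividing through by 144/25 gives the monic gcd z**2−5z+12.

z**2−5z+12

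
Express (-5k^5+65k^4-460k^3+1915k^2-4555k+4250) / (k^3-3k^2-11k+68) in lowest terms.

(-5k^3+30k^2-165k+250)/(k+4)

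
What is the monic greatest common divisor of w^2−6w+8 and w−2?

w−2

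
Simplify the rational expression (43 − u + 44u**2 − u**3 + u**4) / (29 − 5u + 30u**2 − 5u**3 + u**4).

(43 − u + u**2)/(29 − 5u + u**2)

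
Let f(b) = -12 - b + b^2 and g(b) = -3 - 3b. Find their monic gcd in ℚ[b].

Euclidean algorithm in ℚ[b]:
  b^2 - b - 12 = (-(1/3)b + 2/3)(-3b - 3) + (-10)
  -3b - 3 = ((3/10)b + 3/10)(-10) + (0)
The last nonzero remainder is the constant -10, so the polynomials are coprime and gcd = 1.

1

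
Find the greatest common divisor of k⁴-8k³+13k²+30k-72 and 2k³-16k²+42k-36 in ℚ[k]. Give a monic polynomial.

k²-6k+9

Euclidean algorithm in ℚ[k]:
  k⁴-8k³+13k²+30k-72 = ((1/2)k)(2k³-16k²+42k-36) + (-8k²+48k-72)
  2k³-16k²+42k-36 = (-(1/4)k+1/2)(-8k²+48k-72) + (0)
Last nonzero remainder: -8k²+48k-72. Dividing through by -8 gives the monic gcd k²-6k+9.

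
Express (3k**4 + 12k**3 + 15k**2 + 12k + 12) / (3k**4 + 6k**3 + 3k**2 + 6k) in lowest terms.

Euclidean algorithm in ℚ[k]:
  3k**4 + 12k**3 + 15k**2 + 12k + 12 = (3k**4 + 6k**3 + 3k**2 + 6k) + (6k**3 + 12k**2 + 6k + 12)
  3k**4 + 6k**3 + 3k**2 + 6k = ((1/2)k)(6k**3 + 12k**2 + 6k + 12) + (0)
Last nonzero remainder: 6k**3 + 12k**2 + 6k + 12. Dividing through by 6 gives the monic gcd k**3 + 2k**2 + k + 2.
Cancel k**3 + 2k**2 + k + 2 from numerator and denominator to get the reduced form.

(k + 2)/(k)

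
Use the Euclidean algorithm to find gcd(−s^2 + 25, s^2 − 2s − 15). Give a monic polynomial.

s − 5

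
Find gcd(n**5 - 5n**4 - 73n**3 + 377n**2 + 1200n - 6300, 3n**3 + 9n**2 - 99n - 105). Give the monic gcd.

n**2 + 2n - 35

Euclidean algorithm in ℚ[n]:
  n**5 - 5n**4 - 73n**3 + 377n**2 + 1200n - 6300 = ((1/3)n**2 - (8/3)n - 16/3)(3n**3 + 9n**2 - 99n - 105) + (196n**2 + 392n - 6860)
  3n**3 + 9n**2 - 99n - 105 = ((3/196)n + 3/196)(196n**2 + 392n - 6860) + (0)
Last nonzero remainder: 196n**2 + 392n - 6860. Dividing through by 196 gives the monic gcd n**2 + 2n - 35.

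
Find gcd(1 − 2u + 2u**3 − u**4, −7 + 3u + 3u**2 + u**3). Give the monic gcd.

−1 + u

Euclidean algorithm in ℚ[u]:
  −u**4 + 2u**3 − 2u + 1 = (−u + 5)(u**3 + 3u**2 + 3u − 7) + (−12u**2 − 24u + 36)
  u**3 + 3u**2 + 3u − 7 = (−(1/12)u − 1/12)(−12u**2 − 24u + 36) + (4u − 4)
  −12u**2 − 24u + 36 = (−3u − 9)(4u − 4) + (0)
Last nonzero remainder: 4u − 4. Dividing through by 4 gives the monic gcd u − 1.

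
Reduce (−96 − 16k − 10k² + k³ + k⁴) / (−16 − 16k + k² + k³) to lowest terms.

Apply the Euclidean algorithm:
  k⁴ + k³ − 10k² − 16k − 96 = (k)(k³ + k² − 16k − 16) + (6k² − 96)
  k³ + k² − 16k − 16 = ((1/6)k + 1/6)(6k² − 96) + (0)
Last nonzero remainder: 6k² − 96. Dividing through by 6 gives the monic gcd k² − 16.
Cancel k² − 16 from numerator and denominator to get the reduced form.

(6 + k + k²)/(1 + k)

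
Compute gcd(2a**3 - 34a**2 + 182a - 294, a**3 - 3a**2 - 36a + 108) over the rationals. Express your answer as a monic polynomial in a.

a - 3

Euclidean algorithm in ℚ[a]:
  2a**3 - 34a**2 + 182a - 294 = (2)(a**3 - 3a**2 - 36a + 108) + (-28a**2 + 254a - 510)
  a**3 - 3a**2 - 36a + 108 = (-(1/28)a - 85/392)(-28a**2 + 254a - 510) + ((169/196)a - 507/196)
  -28a**2 + 254a - 510 = (-(5488/169)a + 33320/169)((169/196)a - 507/196) + (0)
Last nonzero remainder: (169/196)a - 507/196. Dividing through by 169/196 gives the monic gcd a - 3.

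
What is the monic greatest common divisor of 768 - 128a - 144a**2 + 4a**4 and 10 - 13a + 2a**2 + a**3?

-2 + a

Apply the Euclidean algorithm:
  4a**4 - 144a**2 - 128a + 768 = (4a - 8)(a**3 + 2a**2 - 13a + 10) + (-76a**2 - 272a + 848)
  a**3 + 2a**2 - 13a + 10 = (-(1/76)a + 15/722)(-76a**2 - 272a + 848) + ((1375/361)a - 2750/361)
  -76a**2 - 272a + 848 = (-(27436/1375)a - 153064/1375)((1375/361)a - 2750/361) + (0)
Last nonzero remainder: (1375/361)a - 2750/361. Dividing through by 1375/361 gives the monic gcd a - 2.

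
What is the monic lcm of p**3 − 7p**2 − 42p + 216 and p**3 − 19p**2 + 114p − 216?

p**4 − 13p**3 + 468p − 1296

Euclidean algorithm in ℚ[p]:
  p**3 − 7p**2 − 42p + 216 = (p**3 − 19p**2 + 114p − 216) + (12p**2 − 156p + 432)
  p**3 − 19p**2 + 114p − 216 = ((1/12)p − 1/2)(12p**2 − 156p + 432) + (0)
Last nonzero remainder: 12p**2 − 156p + 432. Dividing through by 12 gives the monic gcd p**2 − 13p + 36.
Then lcm(f, g) = f·g / gcd(f, g); expanding and making the result monic gives the answer.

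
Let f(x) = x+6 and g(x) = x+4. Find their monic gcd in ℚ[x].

1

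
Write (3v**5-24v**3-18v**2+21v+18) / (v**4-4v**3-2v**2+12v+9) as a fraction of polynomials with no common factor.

(3v**2+3v-6)/(v-3)

Apply the Euclidean algorithm:
  3v**5-24v**3-18v**2+21v+18 = (3v+12)(v**4-4v**3-2v**2+12v+9) + (30v**3-30v**2-150v-90)
  v**4-4v**3-2v**2+12v+9 = ((1/30)v-1/10)(30v**3-30v**2-150v-90) + (0)
Last nonzero remainder: 30v**3-30v**2-150v-90. Dividing through by 30 gives the monic gcd v**3-v**2-5v-3.
Cancel v**3-v**2-5v-3 from numerator and denominator to get the reduced form.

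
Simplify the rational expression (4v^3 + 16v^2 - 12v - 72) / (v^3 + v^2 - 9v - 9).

Repeated division with remainder:
  4v^3 + 16v^2 - 12v - 72 = (4)(v^3 + v^2 - 9v - 9) + (12v^2 + 24v - 36)
  v^3 + v^2 - 9v - 9 = ((1/12)v - 1/12)(12v^2 + 24v - 36) + (-4v - 12)
  12v^2 + 24v - 36 = (-3v + 3)(-4v - 12) + (0)
Last nonzero remainder: -4v - 12. Dividing through by -4 gives the monic gcd v + 3.
Cancel v + 3 from numerator and denominator to get the reduced form.

(4v^2 + 4v - 24)/(v^2 - 2v - 3)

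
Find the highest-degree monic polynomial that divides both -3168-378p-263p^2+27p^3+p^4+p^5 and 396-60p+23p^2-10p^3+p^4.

-66-p-4p^2+p^3

Repeated division with remainder:
  p^5+p^4+27p^3-263p^2-378p-3168 = (p+11)(p^4-10p^3+23p^2-60p+396) + (114p^3-456p^2-114p-7524)
  p^4-10p^3+23p^2-60p+396 = ((1/114)p-1/19)(114p^3-456p^2-114p-7524) + (0)
Last nonzero remainder: 114p^3-456p^2-114p-7524. Dividing through by 114 gives the monic gcd p^3-4p^2-p-66.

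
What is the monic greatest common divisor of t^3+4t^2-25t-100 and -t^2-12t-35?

Euclidean algorithm in ℚ[t]:
  t^3+4t^2-25t-100 = (-t+8)(-t^2-12t-35) + (36t+180)
  -t^2-12t-35 = (-(1/36)t-7/36)(36t+180) + (0)
Last nonzero remainder: 36t+180. Dividing through by 36 gives the monic gcd t+5.

t+5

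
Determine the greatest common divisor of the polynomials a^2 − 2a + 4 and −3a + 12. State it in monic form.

1

Apply the Euclidean algorithm:
  a^2 − 2a + 4 = (−(1/3)a − 2/3)(−3a + 12) + (12)
  −3a + 12 = (−(1/4)a + 1)(12) + (0)
The last nonzero remainder is the constant 12, so the polynomials are coprime and gcd = 1.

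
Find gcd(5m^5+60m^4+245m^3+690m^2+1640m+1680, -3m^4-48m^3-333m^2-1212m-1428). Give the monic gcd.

Euclidean algorithm in ℚ[m]:
  5m^5+60m^4+245m^3+690m^2+1640m+1680 = (-(5/3)m+20/3)(-3m^4-48m^3-333m^2-1212m-1428) + (10m^3+890m^2+7340m+11200)
  -3m^4-48m^3-333m^2-1212m-1428 = (-(3/10)m+219/10)(10m^3+890m^2+7340m+11200) + (-17622m^2-158598m-246708)
  10m^3+890m^2+7340m+11200 = (-(5/8811)m-400/8811)(-17622m^2-158598m-246708) + (0)
Last nonzero remainder: -17622m^2-158598m-246708. Dividing through by -17622 gives the monic gcd m^2+9m+14.

m^2+9m+14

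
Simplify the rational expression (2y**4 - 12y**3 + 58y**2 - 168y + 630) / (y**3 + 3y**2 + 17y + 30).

(2y**2 - 14y + 42)/(y + 2)

Repeated division with remainder:
  2y**4 - 12y**3 + 58y**2 - 168y + 630 = (2y - 18)(y**3 + 3y**2 + 17y + 30) + (78y**2 + 78y + 1170)
  y**3 + 3y**2 + 17y + 30 = ((1/78)y + 1/39)(78y**2 + 78y + 1170) + (0)
Last nonzero remainder: 78y**2 + 78y + 1170. Dividing through by 78 gives the monic gcd y**2 + y + 15.
Cancel y**2 + y + 15 from numerator and denominator to get the reduced form.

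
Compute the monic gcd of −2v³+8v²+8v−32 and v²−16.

v−4

By polynomial division,
  −2v³+8v²+8v−32 = (−2v+8)(v²−16) + (−24v+96)
  v²−16 = (−(1/24)v−1/6)(−24v+96) + (0)
Last nonzero remainder: −24v+96. Dividing through by −24 gives the monic gcd v−4.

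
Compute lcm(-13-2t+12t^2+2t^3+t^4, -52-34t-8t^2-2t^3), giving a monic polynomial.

-26-17t+22t^2+16t^3+4t^4+t^5

Apply the Euclidean algorithm:
  t^4+2t^3+12t^2-2t-13 = (-(1/2)t+1)(-2t^3-8t^2-34t-52) + (3t^2+6t+39)
  -2t^3-8t^2-34t-52 = (-(2/3)t-4/3)(3t^2+6t+39) + (0)
Last nonzero remainder: 3t^2+6t+39. Dividing through by 3 gives the monic gcd t^2+2t+13.
Then lcm(f, g) = f·g / gcd(f, g); expanding and making the result monic gives the answer.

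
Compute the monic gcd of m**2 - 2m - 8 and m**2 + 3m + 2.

Euclidean algorithm in ℚ[m]:
  m**2 - 2m - 8 = (m**2 + 3m + 2) + (-5m - 10)
  m**2 + 3m + 2 = (-(1/5)m - 1/5)(-5m - 10) + (0)
Last nonzero remainder: -5m - 10. Dividing through by -5 gives the monic gcd m + 2.

m + 2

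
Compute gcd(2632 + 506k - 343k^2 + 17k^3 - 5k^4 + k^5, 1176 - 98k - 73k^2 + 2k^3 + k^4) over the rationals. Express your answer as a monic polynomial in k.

Euclidean algorithm in ℚ[k]:
  k^5 - 5k^4 + 17k^3 - 343k^2 + 506k + 2632 = (k - 7)(k^4 + 2k^3 - 73k^2 - 98k + 1176) + (104k^3 - 756k^2 - 1356k + 10864)
  k^4 + 2k^3 - 73k^2 - 98k + 1176 = ((1/104)k + 241/2704)(104k^3 - 756k^2 - 1356k + 10864) + ((5015/676)k^2 - (55165/676)k + 35105/169)
  104k^3 - 756k^2 - 1356k + 10864 = ((70304/5015)k + 262288/5015)((5015/676)k^2 - (55165/676)k + 35105/169) + (0)
Last nonzero remainder: (5015/676)k^2 - (55165/676)k + 35105/169. Dividing through by 5015/676 gives the monic gcd k^2 - 11k + 28.

28 - 11k + k^2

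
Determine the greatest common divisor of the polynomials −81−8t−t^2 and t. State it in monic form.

1

Apply the Euclidean algorithm:
  −t^2−8t−81 = (−t−8)(t) + (−81)
  t = (−(1/81)t)(−81) + (0)
The last nonzero remainder is the constant −81, so the polynomials are coprime and gcd = 1.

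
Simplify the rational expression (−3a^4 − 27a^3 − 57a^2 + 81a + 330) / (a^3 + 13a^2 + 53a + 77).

(−3a^2 − 9a + 30)/(a + 7)

Euclidean algorithm in ℚ[a]:
  −3a^4 − 27a^3 − 57a^2 + 81a + 330 = (−3a + 12)(a^3 + 13a^2 + 53a + 77) + (−54a^2 − 324a − 594)
  a^3 + 13a^2 + 53a + 77 = (−(1/54)a − 7/54)(−54a^2 − 324a − 594) + (0)
Last nonzero remainder: −54a^2 − 324a − 594. Dividing through by −54 gives the monic gcd a^2 + 6a + 11.
Cancel a^2 + 6a + 11 from numerator and denominator to get the reduced form.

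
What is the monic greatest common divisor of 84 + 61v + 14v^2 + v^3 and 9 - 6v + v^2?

By polynomial division,
  v^3 + 14v^2 + 61v + 84 = (v + 20)(v^2 - 6v + 9) + (172v - 96)
  v^2 - 6v + 9 = ((1/172)v - 117/3698)(172v - 96) + (11025/1849)
  172v - 96 = ((318028/11025)v - 59168/3675)(11025/1849) + (0)
The last nonzero remainder is the constant 11025/1849, so the polynomials are coprime and gcd = 1.

1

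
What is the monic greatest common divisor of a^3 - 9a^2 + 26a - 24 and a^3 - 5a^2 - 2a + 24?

a^2 - 7a + 12

Euclidean algorithm in ℚ[a]:
  a^3 - 9a^2 + 26a - 24 = (a^3 - 5a^2 - 2a + 24) + (-4a^2 + 28a - 48)
  a^3 - 5a^2 - 2a + 24 = (-(1/4)a - 1/2)(-4a^2 + 28a - 48) + (0)
Last nonzero remainder: -4a^2 + 28a - 48. Dividing through by -4 gives the monic gcd a^2 - 7a + 12.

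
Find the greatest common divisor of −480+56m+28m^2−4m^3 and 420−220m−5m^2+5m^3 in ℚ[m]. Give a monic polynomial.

−6+m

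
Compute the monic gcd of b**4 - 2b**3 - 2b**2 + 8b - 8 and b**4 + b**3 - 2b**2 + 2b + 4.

By polynomial division,
  b**4 - 2b**3 - 2b**2 + 8b - 8 = (b**4 + b**3 - 2b**2 + 2b + 4) + (-3b**3 + 6b - 12)
  b**4 + b**3 - 2b**2 + 2b + 4 = (-(1/3)b - 1/3)(-3b**3 + 6b - 12) + (0)
Last nonzero remainder: -3b**3 + 6b - 12. Dividing through by -3 gives the monic gcd b**3 - 2b + 4.

b**3 - 2b + 4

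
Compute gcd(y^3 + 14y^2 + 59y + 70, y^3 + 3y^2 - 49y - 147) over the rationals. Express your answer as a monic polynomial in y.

By polynomial division,
  y^3 + 14y^2 + 59y + 70 = (y^3 + 3y^2 - 49y - 147) + (11y^2 + 108y + 217)
  y^3 + 3y^2 - 49y - 147 = ((1/11)y - 75/121)(11y^2 + 108y + 217) + (-(216/121)y - 1512/121)
  11y^2 + 108y + 217 = (-(1331/216)y - 3751/216)(-(216/121)y - 1512/121) + (0)
Last nonzero remainder: -(216/121)y - 1512/121. Dividing through by -216/121 gives the monic gcd y + 7.

y + 7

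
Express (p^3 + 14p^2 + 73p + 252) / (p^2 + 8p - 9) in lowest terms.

Repeated division with remainder:
  p^3 + 14p^2 + 73p + 252 = (p + 6)(p^2 + 8p - 9) + (34p + 306)
  p^2 + 8p - 9 = ((1/34)p - 1/34)(34p + 306) + (0)
Last nonzero remainder: 34p + 306. Dividing through by 34 gives the monic gcd p + 9.
Cancel p + 9 from numerator and denominator to get the reduced form.

(p^2 + 5p + 28)/(p - 1)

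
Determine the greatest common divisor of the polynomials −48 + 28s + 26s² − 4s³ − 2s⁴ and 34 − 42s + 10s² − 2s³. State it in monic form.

−1 + s

Repeated division with remainder:
  −2s⁴ − 4s³ + 26s² + 28s − 48 = (s + 7)(−2s³ + 10s² − 42s + 34) + (−2s² + 288s − 286)
  −2s³ + 10s² − 42s + 34 = (s + 139)(−2s² + 288s − 286) + (−39788s + 39788)
  −2s² + 288s − 286 = ((1/19894)s − 143/19894)(−39788s + 39788) + (0)
Last nonzero remainder: −39788s + 39788. Dividing through by −39788 gives the monic gcd s − 1.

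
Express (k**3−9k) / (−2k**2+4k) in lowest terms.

Euclidean algorithm in ℚ[k]:
  k**3−9k = (−(1/2)k−1)(−2k**2+4k) + (−5k)
  −2k**2+4k = ((2/5)k−4/5)(−5k) + (0)
Last nonzero remainder: −5k. Dividing through by −5 gives the monic gcd k.
Cancel k from numerator and denominator to get the reduced form.

(−k**2+9)/(2k−4)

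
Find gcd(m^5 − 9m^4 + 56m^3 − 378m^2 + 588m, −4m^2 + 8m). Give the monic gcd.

m^2 − 2m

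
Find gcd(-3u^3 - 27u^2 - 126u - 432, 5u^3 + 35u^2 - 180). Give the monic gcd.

Apply the Euclidean algorithm:
  -3u^3 - 27u^2 - 126u - 432 = (-3/5)(5u^3 + 35u^2 - 180) + (-6u^2 - 126u - 540)
  5u^3 + 35u^2 - 180 = (-(5/6)u + 35/3)(-6u^2 - 126u - 540) + (1020u + 6120)
  -6u^2 - 126u - 540 = (-(1/170)u - 3/34)(1020u + 6120) + (0)
Last nonzero remainder: 1020u + 6120. Dividing through by 1020 gives the monic gcd u + 6.

u + 6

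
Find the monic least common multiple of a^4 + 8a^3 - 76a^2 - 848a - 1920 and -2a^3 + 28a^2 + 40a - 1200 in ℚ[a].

a^5 - 2a^4 - 156a^3 - 88a^2 + 6560a + 19200

Repeated division with remainder:
  a^4 + 8a^3 - 76a^2 - 848a - 1920 = (-(1/2)a - 11)(-2a^3 + 28a^2 + 40a - 1200) + (252a^2 - 1008a - 15120)
  -2a^3 + 28a^2 + 40a - 1200 = (-(1/126)a + 5/63)(252a^2 - 1008a - 15120) + (0)
Last nonzero remainder: 252a^2 - 1008a - 15120. Dividing through by 252 gives the monic gcd a^2 - 4a - 60.
Then lcm(f, g) = f·g / gcd(f, g); expanding and making the result monic gives the answer.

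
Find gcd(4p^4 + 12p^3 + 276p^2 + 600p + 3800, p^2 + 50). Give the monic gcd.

Repeated division with remainder:
  4p^4 + 12p^3 + 276p^2 + 600p + 3800 = (4p^2 + 12p + 76)(p^2 + 50) + (0)
The last nonzero remainder p^2 + 50 is already monic.

p^2 + 50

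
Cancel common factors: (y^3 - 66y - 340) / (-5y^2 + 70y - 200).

Apply the Euclidean algorithm:
  y^3 - 66y - 340 = (-(1/5)y - 14/5)(-5y^2 + 70y - 200) + (90y - 900)
  -5y^2 + 70y - 200 = (-(1/18)y + 2/9)(90y - 900) + (0)
Last nonzero remainder: 90y - 900. Dividing through by 90 gives the monic gcd y - 10.
Cancel y - 10 from numerator and denominator to get the reduced form.

(-y^2 - 10y - 34)/(5y - 20)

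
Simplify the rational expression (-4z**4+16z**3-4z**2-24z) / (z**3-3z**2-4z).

Euclidean algorithm in ℚ[z]:
  -4z**4+16z**3-4z**2-24z = (-4z+4)(z**3-3z**2-4z) + (-8z**2-8z)
  z**3-3z**2-4z = (-(1/8)z+1/2)(-8z**2-8z) + (0)
Last nonzero remainder: -8z**2-8z. Dividing through by -8 gives the monic gcd z**2+z.
Cancel z**2+z from numerator and denominator to get the reduced form.

(-4z**2+20z-24)/(z-4)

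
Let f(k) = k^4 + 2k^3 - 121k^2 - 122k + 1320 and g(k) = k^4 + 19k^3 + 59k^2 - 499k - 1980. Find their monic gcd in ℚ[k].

k^2 + 15k + 44

Apply the Euclidean algorithm:
  k^4 + 2k^3 - 121k^2 - 122k + 1320 = (k^4 + 19k^3 + 59k^2 - 499k - 1980) + (-17k^3 - 180k^2 + 377k + 3300)
  k^4 + 19k^3 + 59k^2 - 499k - 1980 = (-(1/17)k - 143/289)(-17k^3 - 180k^2 + 377k + 3300) + (-(2280/289)k^2 - (34200/289)k - 100320/289)
  -17k^3 - 180k^2 + 377k + 3300 = ((4913/2280)k - 1445/152)(-(2280/289)k^2 - (34200/289)k - 100320/289) + (0)
Last nonzero remainder: -(2280/289)k^2 - (34200/289)k - 100320/289. Dividing through by -2280/289 gives the monic gcd k^2 + 15k + 44.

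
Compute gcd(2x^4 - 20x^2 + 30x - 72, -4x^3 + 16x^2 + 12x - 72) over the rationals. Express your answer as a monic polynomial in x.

Apply the Euclidean algorithm:
  2x^4 - 20x^2 + 30x - 72 = (-(1/2)x - 2)(-4x^3 + 16x^2 + 12x - 72) + (18x^2 + 18x - 216)
  -4x^3 + 16x^2 + 12x - 72 = (-(2/9)x + 10/9)(18x^2 + 18x - 216) + (-56x + 168)
  18x^2 + 18x - 216 = (-(9/28)x - 9/7)(-56x + 168) + (0)
Last nonzero remainder: -56x + 168. Dividing through by -56 gives the monic gcd x - 3.

x - 3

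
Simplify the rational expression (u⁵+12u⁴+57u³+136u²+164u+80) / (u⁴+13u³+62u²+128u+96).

(u³+6u²+13u+10)/(u²+7u+12)

By polynomial division,
  u⁵+12u⁴+57u³+136u²+164u+80 = (u−1)(u⁴+13u³+62u²+128u+96) + (8u³+70u²+196u+176)
  u⁴+13u³+62u²+128u+96 = ((1/8)u+17/32)(8u³+70u²+196u+176) + ((5/16)u²+(15/8)u+5/2)
  8u³+70u²+196u+176 = ((128/5)u+352/5)((5/16)u²+(15/8)u+5/2) + (0)
Last nonzero remainder: (5/16)u²+(15/8)u+5/2. Dividing through by 5/16 gives the monic gcd u²+6u+8.
Cancel u²+6u+8 from numerator and denominator to get the reduced form.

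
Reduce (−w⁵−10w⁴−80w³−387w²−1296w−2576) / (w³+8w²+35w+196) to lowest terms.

(−w³−9w²−43w−92)/(w+7)

Repeated division with remainder:
  −w⁵−10w⁴−80w³−387w²−1296w−2576 = (−w²−2w−29)(w³+8w²+35w+196) + (111w²+111w+3108)
  w³+8w²+35w+196 = ((1/111)w+7/111)(111w²+111w+3108) + (0)
Last nonzero remainder: 111w²+111w+3108. Dividing through by 111 gives the monic gcd w²+w+28.
Cancel w²+w+28 from numerator and denominator to get the reduced form.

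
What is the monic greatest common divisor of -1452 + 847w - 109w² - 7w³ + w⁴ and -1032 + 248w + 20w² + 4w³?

-3 + w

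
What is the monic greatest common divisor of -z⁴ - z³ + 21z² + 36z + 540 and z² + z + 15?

Apply the Euclidean algorithm:
  -z⁴ - z³ + 21z² + 36z + 540 = (-z² + 36)(z² + z + 15) + (0)
The last nonzero remainder z² + z + 15 is already monic.

z² + z + 15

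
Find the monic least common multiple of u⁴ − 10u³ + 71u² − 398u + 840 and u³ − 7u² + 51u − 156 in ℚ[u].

u⁶ − 13u⁵ + 140u⁴ − 1001u³ + 4803u² − 18042u + 32760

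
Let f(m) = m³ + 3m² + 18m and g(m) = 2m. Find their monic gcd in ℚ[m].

Euclidean algorithm in ℚ[m]:
  m³ + 3m² + 18m = ((1/2)m² + (3/2)m + 9)(2m) + (0)
Last nonzero remainder: 2m. Dividing through by 2 gives the monic gcd m.

m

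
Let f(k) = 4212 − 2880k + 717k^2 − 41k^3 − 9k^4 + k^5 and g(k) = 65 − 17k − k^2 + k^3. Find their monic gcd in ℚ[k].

Apply the Euclidean algorithm:
  k^5 − 9k^4 − 41k^3 + 717k^2 − 2880k + 4212 = (k^2 − 8k − 32)(k^3 − k^2 − 17k + 65) + (484k^2 − 2904k + 6292)
  k^3 − k^2 − 17k + 65 = ((1/484)k + 5/484)(484k^2 − 2904k + 6292) + (0)
Last nonzero remainder: 484k^2 − 2904k + 6292. Dividing through by 484 gives the monic gcd k^2 − 6k + 13.

13 − 6k + k^2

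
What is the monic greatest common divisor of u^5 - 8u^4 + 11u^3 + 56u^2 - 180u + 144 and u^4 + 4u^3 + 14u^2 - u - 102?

u^2 + u - 6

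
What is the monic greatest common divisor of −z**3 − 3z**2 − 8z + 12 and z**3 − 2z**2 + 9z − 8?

z − 1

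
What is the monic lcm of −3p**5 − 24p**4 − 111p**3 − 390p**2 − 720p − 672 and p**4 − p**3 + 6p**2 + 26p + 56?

Apply the Euclidean algorithm:
  −3p**5 − 24p**4 − 111p**3 − 390p**2 − 720p − 672 = (−3p − 27)(p**4 − p**3 + 6p**2 + 26p + 56) + (−120p**3 − 150p**2 + 150p + 840)
  p**4 − p**3 + 6p**2 + 26p + 56 = (−(1/120)p + 3/160)(−120p**3 − 150p**2 + 150p + 840) + ((161/16)p**2 + (483/16)p + 161/4)
  −120p**3 − 150p**2 + 150p + 840 = (−(1920/161)p + 480/23)((161/16)p**2 + (483/16)p + 161/4) + (0)
Last nonzero remainder: (161/16)p**2 + (483/16)p + 161/4. Dividing through by 161/16 gives the monic gcd p**2 + 3p + 4.
Then lcm(f, g) = f·g / gcd(f, g); expanding and making the result monic gives the answer.

p**7 + 4p**6 + 19p**5 + 94p**4 + 238p**3 + 1084p**2 + 2464p + 3136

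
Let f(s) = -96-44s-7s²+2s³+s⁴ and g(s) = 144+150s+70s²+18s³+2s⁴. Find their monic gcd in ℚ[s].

Apply the Euclidean algorithm:
  s⁴+2s³-7s²-44s-96 = (1/2)(2s⁴+18s³+70s²+150s+144) + (-7s³-42s²-119s-168)
  2s⁴+18s³+70s²+150s+144 = (-(2/7)s-6/7)(-7s³-42s²-119s-168) + (0)
Last nonzero remainder: -7s³-42s²-119s-168. Dividing through by -7 gives the monic gcd s³+6s²+17s+24.

24+17s+6s²+s³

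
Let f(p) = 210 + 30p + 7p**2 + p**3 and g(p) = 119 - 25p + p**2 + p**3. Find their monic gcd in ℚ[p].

7 + p

Euclidean algorithm in ℚ[p]:
  p**3 + 7p**2 + 30p + 210 = (p**3 + p**2 - 25p + 119) + (6p**2 + 55p + 91)
  p**3 + p**2 - 25p + 119 = ((1/6)p - 49/36)(6p**2 + 55p + 91) + ((1249/36)p + 8743/36)
  6p**2 + 55p + 91 = ((216/1249)p + 468/1249)((1249/36)p + 8743/36) + (0)
Last nonzero remainder: (1249/36)p + 8743/36. Dividing through by 1249/36 gives the monic gcd p + 7.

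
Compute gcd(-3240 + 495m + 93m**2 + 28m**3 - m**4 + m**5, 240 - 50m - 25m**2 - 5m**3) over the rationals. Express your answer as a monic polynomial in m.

By polynomial division,
  m**5 - m**4 + 28m**3 + 93m**2 + 495m - 3240 = (-(1/5)m**2 + (6/5)m - 48/5)(-5m**3 - 25m**2 - 50m + 240) + (-39m**2 - 273m - 936)
  -5m**3 - 25m**2 - 50m + 240 = ((5/39)m - 10/39)(-39m**2 - 273m - 936) + (0)
Last nonzero remainder: -39m**2 - 273m - 936. Dividing through by -39 gives the monic gcd m**2 + 7m + 24.

24 + 7m + m**2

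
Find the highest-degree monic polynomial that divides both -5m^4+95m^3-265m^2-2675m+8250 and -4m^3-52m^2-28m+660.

m^2+2m-15

Repeated division with remainder:
  -5m^4+95m^3-265m^2-2675m+8250 = ((5/4)m-40)(-4m^3-52m^2-28m+660) + (-2310m^2-4620m+34650)
  -4m^3-52m^2-28m+660 = ((2/1155)m+2/105)(-2310m^2-4620m+34650) + (0)
Last nonzero remainder: -2310m^2-4620m+34650. Dividing through by -2310 gives the monic gcd m^2+2m-15.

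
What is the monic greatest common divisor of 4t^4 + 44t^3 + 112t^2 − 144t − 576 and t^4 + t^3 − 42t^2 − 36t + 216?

t^3 + 7t^2 − 36

Euclidean algorithm in ℚ[t]:
  4t^4 + 44t^3 + 112t^2 − 144t − 576 = (4)(t^4 + t^3 − 42t^2 − 36t + 216) + (40t^3 + 280t^2 − 1440)
  t^4 + t^3 − 42t^2 − 36t + 216 = ((1/40)t − 3/20)(40t^3 + 280t^2 − 1440) + (0)
Last nonzero remainder: 40t^3 + 280t^2 − 1440. Dividing through by 40 gives the monic gcd t^3 + 7t^2 − 36.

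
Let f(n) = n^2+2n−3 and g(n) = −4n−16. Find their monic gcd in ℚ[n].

1

Euclidean algorithm in ℚ[n]:
  n^2+2n−3 = (−(1/4)n+1/2)(−4n−16) + (5)
  −4n−16 = (−(4/5)n−16/5)(5) + (0)
The last nonzero remainder is the constant 5, so the polynomials are coprime and gcd = 1.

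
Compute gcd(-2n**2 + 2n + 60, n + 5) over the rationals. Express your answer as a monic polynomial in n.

n + 5

Repeated division with remainder:
  -2n**2 + 2n + 60 = (-2n + 12)(n + 5) + (0)
The last nonzero remainder n + 5 is already monic.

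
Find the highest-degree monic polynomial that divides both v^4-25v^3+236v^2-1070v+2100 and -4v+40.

v-10

By polynomial division,
  v^4-25v^3+236v^2-1070v+2100 = (-(1/4)v^3+(15/4)v^2-(43/2)v+105/2)(-4v+40) + (0)
Last nonzero remainder: -4v+40. Dividing through by -4 gives the monic gcd v-10.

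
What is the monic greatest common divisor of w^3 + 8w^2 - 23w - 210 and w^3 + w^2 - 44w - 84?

By polynomial division,
  w^3 + 8w^2 - 23w - 210 = (w^3 + w^2 - 44w - 84) + (7w^2 + 21w - 126)
  w^3 + w^2 - 44w - 84 = ((1/7)w - 2/7)(7w^2 + 21w - 126) + (-20w - 120)
  7w^2 + 21w - 126 = (-(7/20)w + 21/20)(-20w - 120) + (0)
Last nonzero remainder: -20w - 120. Dividing through by -20 gives the monic gcd w + 6.

w + 6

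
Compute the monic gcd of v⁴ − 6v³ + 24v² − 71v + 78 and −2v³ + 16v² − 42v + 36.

v² − 5v + 6

Euclidean algorithm in ℚ[v]:
  v⁴ − 6v³ + 24v² − 71v + 78 = (−(1/2)v − 1)(−2v³ + 16v² − 42v + 36) + (19v² − 95v + 114)
  −2v³ + 16v² − 42v + 36 = (−(2/19)v + 6/19)(19v² − 95v + 114) + (0)
Last nonzero remainder: 19v² − 95v + 114. Dividing through by 19 gives the monic gcd v² − 5v + 6.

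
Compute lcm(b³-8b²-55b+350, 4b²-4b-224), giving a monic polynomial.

b⁴-16b³+9b²+790b-2800

By polynomial division,
  b³-8b²-55b+350 = ((1/4)b-7/4)(4b²-4b-224) + (-6b-42)
  4b²-4b-224 = (-(2/3)b+16/3)(-6b-42) + (0)
Last nonzero remainder: -6b-42. Dividing through by -6 gives the monic gcd b+7.
Then lcm(f, g) = f·g / gcd(f, g); expanding and making the result monic gives the answer.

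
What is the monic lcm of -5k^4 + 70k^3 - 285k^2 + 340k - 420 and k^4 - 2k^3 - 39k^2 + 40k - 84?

k^5 - 8k^4 - 27k^3 + 274k^2 - 324k + 504

Apply the Euclidean algorithm:
  -5k^4 + 70k^3 - 285k^2 + 340k - 420 = (-5)(k^4 - 2k^3 - 39k^2 + 40k - 84) + (60k^3 - 480k^2 + 540k - 840)
  k^4 - 2k^3 - 39k^2 + 40k - 84 = ((1/60)k + 1/10)(60k^3 - 480k^2 + 540k - 840) + (0)
Last nonzero remainder: 60k^3 - 480k^2 + 540k - 840. Dividing through by 60 gives the monic gcd k^3 - 8k^2 + 9k - 14.
Then lcm(f, g) = f·g / gcd(f, g); expanding and making the result monic gives the answer.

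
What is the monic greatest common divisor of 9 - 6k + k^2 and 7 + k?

1

By polynomial division,
  k^2 - 6k + 9 = (k - 13)(k + 7) + (100)
  k + 7 = ((1/100)k + 7/100)(100) + (0)
The last nonzero remainder is the constant 100, so the polynomials are coprime and gcd = 1.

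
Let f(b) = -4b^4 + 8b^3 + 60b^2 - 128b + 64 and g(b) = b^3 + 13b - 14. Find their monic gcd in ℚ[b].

Repeated division with remainder:
  -4b^4 + 8b^3 + 60b^2 - 128b + 64 = (-4b + 8)(b^3 + 13b - 14) + (112b^2 - 288b + 176)
  b^3 + 13b - 14 = ((1/112)b + 9/392)(112b^2 - 288b + 176) + ((884/49)b - 884/49)
  112b^2 - 288b + 176 = ((1372/221)b - 2156/221)((884/49)b - 884/49) + (0)
Last nonzero remainder: (884/49)b - 884/49. Dividing through by 884/49 gives the monic gcd b - 1.

b - 1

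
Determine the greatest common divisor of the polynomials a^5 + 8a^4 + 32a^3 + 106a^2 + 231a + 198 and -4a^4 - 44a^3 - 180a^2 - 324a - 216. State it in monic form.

a^3 + 8a^2 + 21a + 18

By polynomial division,
  a^5 + 8a^4 + 32a^3 + 106a^2 + 231a + 198 = (-(1/4)a + 3/4)(-4a^4 - 44a^3 - 180a^2 - 324a - 216) + (20a^3 + 160a^2 + 420a + 360)
  -4a^4 - 44a^3 - 180a^2 - 324a - 216 = (-(1/5)a - 3/5)(20a^3 + 160a^2 + 420a + 360) + (0)
Last nonzero remainder: 20a^3 + 160a^2 + 420a + 360. Dividing through by 20 gives the monic gcd a^3 + 8a^2 + 21a + 18.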